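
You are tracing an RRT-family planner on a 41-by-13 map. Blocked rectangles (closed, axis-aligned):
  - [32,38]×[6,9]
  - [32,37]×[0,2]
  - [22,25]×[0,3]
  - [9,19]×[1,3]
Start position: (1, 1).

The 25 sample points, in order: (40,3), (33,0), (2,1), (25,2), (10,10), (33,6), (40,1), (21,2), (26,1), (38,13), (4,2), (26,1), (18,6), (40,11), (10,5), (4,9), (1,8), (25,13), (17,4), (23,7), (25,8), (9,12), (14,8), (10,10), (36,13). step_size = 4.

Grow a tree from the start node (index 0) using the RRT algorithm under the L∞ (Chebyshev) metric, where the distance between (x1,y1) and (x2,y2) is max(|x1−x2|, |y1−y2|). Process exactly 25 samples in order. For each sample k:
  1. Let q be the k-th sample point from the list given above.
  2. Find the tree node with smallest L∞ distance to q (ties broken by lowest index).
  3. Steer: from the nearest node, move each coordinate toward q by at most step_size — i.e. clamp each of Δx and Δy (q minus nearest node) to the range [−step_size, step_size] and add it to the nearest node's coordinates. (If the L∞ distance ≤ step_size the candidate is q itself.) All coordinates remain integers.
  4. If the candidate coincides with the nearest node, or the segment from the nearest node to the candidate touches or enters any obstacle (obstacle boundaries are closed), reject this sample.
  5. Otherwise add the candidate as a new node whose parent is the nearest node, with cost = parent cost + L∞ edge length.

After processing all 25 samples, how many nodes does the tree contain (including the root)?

1. q=(40,3) nearest=0 d=39 new=(5,3) → add node 1 parent=0 cost=4
2. q=(33,0) nearest=1 d=28 new=(9,0) → add node 2 parent=1 cost=8
3. q=(2,1) nearest=0 d=1 new=(2,1) → add node 3 parent=0 cost=1
4. q=(25,2) nearest=2 d=16 new=(13,2) → blocked by [9,19]×[1,3], reject
5. q=(10,10) nearest=1 d=7 new=(9,7) → add node 4 parent=1 cost=8
6. q=(33,6) nearest=2 d=24 new=(13,4) → blocked by [9,19]×[1,3], reject
7. q=(40,1) nearest=2 d=31 new=(13,1) → blocked by [9,19]×[1,3], reject
8. q=(21,2) nearest=2 d=12 new=(13,2) → blocked by [9,19]×[1,3], reject
9. q=(26,1) nearest=2 d=17 new=(13,1) → blocked by [9,19]×[1,3], reject
10. q=(38,13) nearest=2 d=29 new=(13,4) → blocked by [9,19]×[1,3], reject
11. q=(4,2) nearest=1 d=1 new=(4,2) → add node 5 parent=1 cost=5
12. q=(26,1) nearest=2 d=17 new=(13,1) → blocked by [9,19]×[1,3], reject
13. q=(18,6) nearest=2 d=9 new=(13,4) → blocked by [9,19]×[1,3], reject
14. q=(40,11) nearest=2 d=31 new=(13,4) → blocked by [9,19]×[1,3], reject
15. q=(10,5) nearest=4 d=2 new=(10,5) → add node 6 parent=4 cost=10
16. q=(4,9) nearest=4 d=5 new=(5,9) → add node 7 parent=4 cost=12
17. q=(1,8) nearest=7 d=4 new=(1,8) → add node 8 parent=7 cost=16
18. q=(25,13) nearest=6 d=15 new=(14,9) → add node 9 parent=6 cost=14
19. q=(17,4) nearest=9 d=5 new=(17,5) → add node 10 parent=9 cost=18
20. q=(23,7) nearest=10 d=6 new=(21,7) → add node 11 parent=10 cost=22
21. q=(25,8) nearest=11 d=4 new=(25,8) → add node 12 parent=11 cost=26
22. q=(9,12) nearest=7 d=4 new=(9,12) → add node 13 parent=7 cost=16
23. q=(14,8) nearest=9 d=1 new=(14,8) → add node 14 parent=9 cost=15
24. q=(10,10) nearest=13 d=2 new=(10,10) → add node 15 parent=13 cost=18
25. q=(36,13) nearest=12 d=11 new=(29,12) → add node 16 parent=12 cost=30

Node count: 17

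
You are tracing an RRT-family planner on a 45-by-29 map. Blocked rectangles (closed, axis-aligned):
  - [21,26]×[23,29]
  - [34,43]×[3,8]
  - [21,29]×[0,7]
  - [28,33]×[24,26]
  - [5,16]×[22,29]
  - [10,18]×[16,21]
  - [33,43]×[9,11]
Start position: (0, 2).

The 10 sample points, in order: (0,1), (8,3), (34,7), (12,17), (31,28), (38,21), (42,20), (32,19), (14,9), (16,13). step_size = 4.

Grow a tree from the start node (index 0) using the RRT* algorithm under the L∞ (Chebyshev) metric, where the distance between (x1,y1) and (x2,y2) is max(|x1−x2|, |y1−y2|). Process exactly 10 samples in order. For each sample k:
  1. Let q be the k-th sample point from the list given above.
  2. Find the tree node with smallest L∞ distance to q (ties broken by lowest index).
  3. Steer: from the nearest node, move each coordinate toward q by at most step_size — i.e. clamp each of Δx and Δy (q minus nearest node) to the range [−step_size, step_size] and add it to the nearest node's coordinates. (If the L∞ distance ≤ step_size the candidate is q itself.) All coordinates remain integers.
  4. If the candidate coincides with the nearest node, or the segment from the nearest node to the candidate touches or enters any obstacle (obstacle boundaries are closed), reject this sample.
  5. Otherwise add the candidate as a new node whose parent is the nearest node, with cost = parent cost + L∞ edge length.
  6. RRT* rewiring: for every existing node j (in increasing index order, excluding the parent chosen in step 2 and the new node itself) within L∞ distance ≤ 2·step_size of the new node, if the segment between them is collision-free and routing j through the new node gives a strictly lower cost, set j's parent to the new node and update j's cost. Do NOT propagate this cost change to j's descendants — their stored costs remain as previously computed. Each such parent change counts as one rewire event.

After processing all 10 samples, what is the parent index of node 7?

Parent of node 7: 5

1. q=(0,1) nearest=0 d=1 new=(0,1) → add node 1 parent=0 cost=1
2. q=(8,3) nearest=0 d=8 new=(4,3) → add node 2 parent=0 cost=4
3. q=(34,7) nearest=2 d=30 new=(8,7) → add node 3 parent=2 cost=8
4. q=(12,17) nearest=3 d=10 new=(12,11) → add node 4 parent=3 cost=12
5. q=(31,28) nearest=4 d=19 new=(16,15) → add node 5 parent=4 cost=16
6. q=(38,21) nearest=5 d=22 new=(20,19) → blocked by [10,18]×[16,21], reject
7. q=(42,20) nearest=5 d=26 new=(20,19) → blocked by [10,18]×[16,21], reject
8. q=(32,19) nearest=5 d=16 new=(20,19) → blocked by [10,18]×[16,21], reject
9. q=(14,9) nearest=4 d=2 new=(14,9) → add node 6 parent=4 cost=14
10. q=(16,13) nearest=5 d=2 new=(16,13) → add node 7 parent=5 cost=18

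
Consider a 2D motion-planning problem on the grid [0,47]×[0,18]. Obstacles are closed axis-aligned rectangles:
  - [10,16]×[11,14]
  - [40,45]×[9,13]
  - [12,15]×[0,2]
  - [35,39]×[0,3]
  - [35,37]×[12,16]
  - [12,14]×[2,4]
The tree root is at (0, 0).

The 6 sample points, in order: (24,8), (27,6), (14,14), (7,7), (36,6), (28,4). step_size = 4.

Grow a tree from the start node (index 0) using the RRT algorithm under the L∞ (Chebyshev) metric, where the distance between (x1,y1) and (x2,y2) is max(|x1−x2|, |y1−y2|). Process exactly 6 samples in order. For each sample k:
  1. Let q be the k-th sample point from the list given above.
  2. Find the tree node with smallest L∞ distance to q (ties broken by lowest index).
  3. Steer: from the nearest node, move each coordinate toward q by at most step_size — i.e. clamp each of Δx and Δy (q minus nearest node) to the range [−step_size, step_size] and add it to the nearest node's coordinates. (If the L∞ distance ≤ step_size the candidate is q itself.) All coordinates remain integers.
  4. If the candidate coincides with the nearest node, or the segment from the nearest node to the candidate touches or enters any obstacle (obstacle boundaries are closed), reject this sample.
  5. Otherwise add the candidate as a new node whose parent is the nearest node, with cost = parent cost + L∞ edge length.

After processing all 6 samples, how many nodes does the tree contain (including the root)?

1. q=(24,8) nearest=0 d=24 new=(4,4) → add node 1 parent=0 cost=4
2. q=(27,6) nearest=1 d=23 new=(8,6) → add node 2 parent=1 cost=8
3. q=(14,14) nearest=2 d=8 new=(12,10) → add node 3 parent=2 cost=12
4. q=(7,7) nearest=2 d=1 new=(7,7) → add node 4 parent=2 cost=9
5. q=(36,6) nearest=3 d=24 new=(16,6) → add node 5 parent=3 cost=16
6. q=(28,4) nearest=5 d=12 new=(20,4) → add node 6 parent=5 cost=20

Node count: 7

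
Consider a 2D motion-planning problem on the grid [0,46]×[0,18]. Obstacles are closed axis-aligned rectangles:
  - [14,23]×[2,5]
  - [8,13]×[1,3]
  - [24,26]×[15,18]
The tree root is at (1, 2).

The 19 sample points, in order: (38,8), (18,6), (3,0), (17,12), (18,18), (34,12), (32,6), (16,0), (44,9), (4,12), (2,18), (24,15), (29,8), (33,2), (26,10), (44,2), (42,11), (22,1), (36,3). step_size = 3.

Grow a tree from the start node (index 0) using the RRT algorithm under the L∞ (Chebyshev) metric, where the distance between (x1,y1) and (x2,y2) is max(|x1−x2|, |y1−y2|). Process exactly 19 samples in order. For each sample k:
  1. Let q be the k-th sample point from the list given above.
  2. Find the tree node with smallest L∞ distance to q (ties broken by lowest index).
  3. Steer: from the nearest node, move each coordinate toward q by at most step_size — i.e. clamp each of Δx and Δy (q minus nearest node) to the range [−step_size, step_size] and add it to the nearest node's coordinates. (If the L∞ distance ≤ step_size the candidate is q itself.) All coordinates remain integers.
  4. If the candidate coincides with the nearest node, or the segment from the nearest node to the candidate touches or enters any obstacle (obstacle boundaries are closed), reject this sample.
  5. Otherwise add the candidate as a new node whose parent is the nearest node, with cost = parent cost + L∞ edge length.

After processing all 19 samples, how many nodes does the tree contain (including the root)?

Node count: 19

1. q=(38,8) nearest=0 d=37 new=(4,5) → add node 1 parent=0 cost=3
2. q=(18,6) nearest=1 d=14 new=(7,6) → add node 2 parent=1 cost=6
3. q=(3,0) nearest=0 d=2 new=(3,0) → add node 3 parent=0 cost=2
4. q=(17,12) nearest=2 d=10 new=(10,9) → add node 4 parent=2 cost=9
5. q=(18,18) nearest=4 d=9 new=(13,12) → add node 5 parent=4 cost=12
6. q=(34,12) nearest=5 d=21 new=(16,12) → add node 6 parent=5 cost=15
7. q=(32,6) nearest=6 d=16 new=(19,9) → add node 7 parent=6 cost=18
8. q=(16,0) nearest=2 d=9 new=(10,3) → blocked by [8,13]×[1,3], reject
9. q=(44,9) nearest=7 d=25 new=(22,9) → add node 8 parent=7 cost=21
10. q=(4,12) nearest=2 d=6 new=(4,9) → add node 9 parent=2 cost=9
11. q=(2,18) nearest=4 d=9 new=(7,12) → add node 10 parent=4 cost=12
12. q=(24,15) nearest=7 d=6 new=(22,12) → add node 11 parent=7 cost=21
13. q=(29,8) nearest=8 d=7 new=(25,8) → add node 12 parent=8 cost=24
14. q=(33,2) nearest=12 d=8 new=(28,5) → add node 13 parent=12 cost=27
15. q=(26,10) nearest=12 d=2 new=(26,10) → add node 14 parent=12 cost=26
16. q=(44,2) nearest=13 d=16 new=(31,2) → add node 15 parent=13 cost=30
17. q=(42,11) nearest=15 d=11 new=(34,5) → add node 16 parent=15 cost=33
18. q=(22,1) nearest=13 d=6 new=(25,2) → add node 17 parent=13 cost=30
19. q=(36,3) nearest=16 d=2 new=(36,3) → add node 18 parent=16 cost=35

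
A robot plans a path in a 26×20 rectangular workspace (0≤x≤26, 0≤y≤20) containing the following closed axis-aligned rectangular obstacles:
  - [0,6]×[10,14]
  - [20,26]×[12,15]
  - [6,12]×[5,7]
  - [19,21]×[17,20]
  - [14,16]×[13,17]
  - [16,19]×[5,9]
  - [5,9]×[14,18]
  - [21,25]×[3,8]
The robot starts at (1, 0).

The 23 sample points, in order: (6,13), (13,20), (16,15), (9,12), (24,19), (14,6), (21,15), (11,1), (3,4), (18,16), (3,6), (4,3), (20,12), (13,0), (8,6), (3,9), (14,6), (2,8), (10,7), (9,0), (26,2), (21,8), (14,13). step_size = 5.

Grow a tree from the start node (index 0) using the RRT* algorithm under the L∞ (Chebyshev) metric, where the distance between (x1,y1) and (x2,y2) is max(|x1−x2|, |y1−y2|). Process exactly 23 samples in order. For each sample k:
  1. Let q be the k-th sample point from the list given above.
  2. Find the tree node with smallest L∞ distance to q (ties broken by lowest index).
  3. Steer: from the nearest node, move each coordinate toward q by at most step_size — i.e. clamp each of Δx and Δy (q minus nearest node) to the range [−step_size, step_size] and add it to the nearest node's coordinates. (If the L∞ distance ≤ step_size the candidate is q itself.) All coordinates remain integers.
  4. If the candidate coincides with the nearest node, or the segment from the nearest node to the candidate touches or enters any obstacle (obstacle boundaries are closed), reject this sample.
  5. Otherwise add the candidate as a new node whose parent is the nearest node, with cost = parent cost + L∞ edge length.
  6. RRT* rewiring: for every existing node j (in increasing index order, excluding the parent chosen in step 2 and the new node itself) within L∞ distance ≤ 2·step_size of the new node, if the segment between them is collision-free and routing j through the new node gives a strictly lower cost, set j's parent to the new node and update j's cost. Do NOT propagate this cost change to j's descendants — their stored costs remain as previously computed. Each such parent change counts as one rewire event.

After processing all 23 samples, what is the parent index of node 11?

Parent of node 11: 7

1. q=(6,13) nearest=0 d=13 new=(6,5) → blocked by [6,12]×[5,7], reject
2. q=(13,20) nearest=0 d=20 new=(6,5) → blocked by [6,12]×[5,7], reject
3. q=(16,15) nearest=0 d=15 new=(6,5) → blocked by [6,12]×[5,7], reject
4. q=(9,12) nearest=0 d=12 new=(6,5) → blocked by [6,12]×[5,7], reject
5. q=(24,19) nearest=0 d=23 new=(6,5) → blocked by [6,12]×[5,7], reject
6. q=(14,6) nearest=0 d=13 new=(6,5) → blocked by [6,12]×[5,7], reject
7. q=(21,15) nearest=0 d=20 new=(6,5) → blocked by [6,12]×[5,7], reject
8. q=(11,1) nearest=0 d=10 new=(6,1) → add node 1 parent=0 cost=5
9. q=(3,4) nearest=1 d=3 new=(3,4) → add node 2 parent=1 cost=8
10. q=(18,16) nearest=1 d=15 new=(11,6) → blocked by [6,12]×[5,7], reject
11. q=(3,6) nearest=2 d=2 new=(3,6) → add node 3 parent=2 cost=10
12. q=(4,3) nearest=2 d=1 new=(4,3) → add node 4 parent=2 cost=9
13. q=(20,12) nearest=1 d=14 new=(11,6) → blocked by [6,12]×[5,7], reject
14. q=(13,0) nearest=1 d=7 new=(11,0) → add node 5 parent=1 cost=10
15. q=(8,6) nearest=4 d=4 new=(8,6) → blocked by [6,12]×[5,7], reject
16. q=(3,9) nearest=3 d=3 new=(3,9) → add node 6 parent=3 cost=13
17. q=(14,6) nearest=5 d=6 new=(14,5) → add node 7 parent=5 cost=15
18. q=(2,8) nearest=6 d=1 new=(2,8) → add node 8 parent=6 cost=14
19. q=(10,7) nearest=7 d=4 new=(10,7) → blocked by [6,12]×[5,7], reject
20. q=(9,0) nearest=5 d=2 new=(9,0) → add node 9 parent=5 cost=12
21. q=(26,2) nearest=7 d=12 new=(19,2) → add node 10 parent=7 cost=20
22. q=(21,8) nearest=10 d=6 new=(21,7) → blocked by [21,25]×[3,8], reject
23. q=(14,13) nearest=7 d=8 new=(14,10) → add node 11 parent=7 cost=20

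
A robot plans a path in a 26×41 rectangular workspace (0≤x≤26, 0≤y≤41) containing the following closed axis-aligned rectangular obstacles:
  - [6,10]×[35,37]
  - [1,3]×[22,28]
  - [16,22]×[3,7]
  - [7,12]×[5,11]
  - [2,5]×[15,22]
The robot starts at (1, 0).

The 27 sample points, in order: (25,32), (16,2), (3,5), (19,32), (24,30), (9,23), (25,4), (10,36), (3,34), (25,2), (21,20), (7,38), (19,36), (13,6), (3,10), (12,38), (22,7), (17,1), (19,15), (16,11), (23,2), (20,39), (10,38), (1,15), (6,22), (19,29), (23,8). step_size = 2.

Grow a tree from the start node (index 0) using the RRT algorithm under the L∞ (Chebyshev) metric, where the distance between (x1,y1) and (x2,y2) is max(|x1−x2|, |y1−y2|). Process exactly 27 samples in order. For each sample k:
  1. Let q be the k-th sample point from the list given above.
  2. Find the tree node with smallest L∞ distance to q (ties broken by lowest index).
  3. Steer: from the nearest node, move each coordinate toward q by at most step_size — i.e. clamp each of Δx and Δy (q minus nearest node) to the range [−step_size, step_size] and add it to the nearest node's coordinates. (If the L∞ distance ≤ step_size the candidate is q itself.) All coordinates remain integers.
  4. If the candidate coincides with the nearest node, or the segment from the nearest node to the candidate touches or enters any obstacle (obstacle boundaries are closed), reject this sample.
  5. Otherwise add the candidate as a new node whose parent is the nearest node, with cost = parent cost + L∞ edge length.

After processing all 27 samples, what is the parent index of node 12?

Parent of node 12: 9

1. q=(25,32) nearest=0 d=32 new=(3,2) → add node 1 parent=0 cost=2
2. q=(16,2) nearest=1 d=13 new=(5,2) → add node 2 parent=1 cost=4
3. q=(3,5) nearest=1 d=3 new=(3,4) → add node 3 parent=1 cost=4
4. q=(19,32) nearest=3 d=28 new=(5,6) → add node 4 parent=3 cost=6
5. q=(24,30) nearest=4 d=24 new=(7,8) → blocked by [7,12]×[5,11], reject
6. q=(9,23) nearest=4 d=17 new=(7,8) → blocked by [7,12]×[5,11], reject
7. q=(25,4) nearest=2 d=20 new=(7,4) → add node 5 parent=2 cost=6
8. q=(10,36) nearest=4 d=30 new=(7,8) → blocked by [7,12]×[5,11], reject
9. q=(3,34) nearest=4 d=28 new=(3,8) → add node 6 parent=4 cost=8
10. q=(25,2) nearest=5 d=18 new=(9,2) → add node 7 parent=5 cost=8
11. q=(21,20) nearest=4 d=16 new=(7,8) → blocked by [7,12]×[5,11], reject
12. q=(7,38) nearest=6 d=30 new=(5,10) → add node 8 parent=6 cost=10
13. q=(19,36) nearest=8 d=26 new=(7,12) → add node 9 parent=8 cost=12
14. q=(13,6) nearest=7 d=4 new=(11,4) → add node 10 parent=7 cost=10
15. q=(3,10) nearest=6 d=2 new=(3,10) → add node 11 parent=6 cost=10
16. q=(12,38) nearest=9 d=26 new=(9,14) → add node 12 parent=9 cost=14
17. q=(22,7) nearest=10 d=11 new=(13,6) → blocked by [7,12]×[5,11], reject
18. q=(17,1) nearest=10 d=6 new=(13,2) → add node 13 parent=10 cost=12
19. q=(19,15) nearest=12 d=10 new=(11,15) → add node 14 parent=12 cost=16
20. q=(16,11) nearest=14 d=5 new=(13,13) → add node 15 parent=14 cost=18
21. q=(23,2) nearest=13 d=10 new=(15,2) → add node 16 parent=13 cost=14
22. q=(20,39) nearest=14 d=24 new=(13,17) → add node 17 parent=14 cost=18
23. q=(10,38) nearest=17 d=21 new=(11,19) → add node 18 parent=17 cost=20
24. q=(1,15) nearest=8 d=5 new=(3,12) → add node 19 parent=8 cost=12
25. q=(6,22) nearest=18 d=5 new=(9,21) → add node 20 parent=18 cost=22
26. q=(19,29) nearest=18 d=10 new=(13,21) → add node 21 parent=18 cost=22
27. q=(23,8) nearest=16 d=8 new=(17,4) → blocked by [16,22]×[3,7], reject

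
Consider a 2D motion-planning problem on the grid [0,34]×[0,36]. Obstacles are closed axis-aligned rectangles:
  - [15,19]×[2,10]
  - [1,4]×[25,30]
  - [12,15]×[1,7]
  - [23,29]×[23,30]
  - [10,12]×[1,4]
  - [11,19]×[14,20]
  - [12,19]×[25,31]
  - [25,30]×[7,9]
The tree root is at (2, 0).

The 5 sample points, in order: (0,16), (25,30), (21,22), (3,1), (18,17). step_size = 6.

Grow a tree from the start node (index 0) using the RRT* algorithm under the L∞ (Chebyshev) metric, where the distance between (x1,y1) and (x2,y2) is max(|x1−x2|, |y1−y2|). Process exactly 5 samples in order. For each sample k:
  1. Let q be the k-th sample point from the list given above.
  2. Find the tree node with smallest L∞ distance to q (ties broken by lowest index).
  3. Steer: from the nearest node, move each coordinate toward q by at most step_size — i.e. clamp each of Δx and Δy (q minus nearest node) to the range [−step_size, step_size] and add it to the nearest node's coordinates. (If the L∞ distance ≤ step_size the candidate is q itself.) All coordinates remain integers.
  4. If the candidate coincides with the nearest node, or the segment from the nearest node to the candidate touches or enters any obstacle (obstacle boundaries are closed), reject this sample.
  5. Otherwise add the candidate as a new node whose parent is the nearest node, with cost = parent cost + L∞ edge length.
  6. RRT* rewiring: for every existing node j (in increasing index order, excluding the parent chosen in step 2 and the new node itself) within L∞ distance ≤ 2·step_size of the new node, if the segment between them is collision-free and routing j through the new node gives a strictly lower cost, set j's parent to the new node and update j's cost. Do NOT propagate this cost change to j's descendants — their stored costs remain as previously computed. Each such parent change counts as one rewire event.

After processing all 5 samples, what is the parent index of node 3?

1. q=(0,16) nearest=0 d=16 new=(0,6) → add node 1 parent=0 cost=6
2. q=(25,30) nearest=1 d=25 new=(6,12) → add node 2 parent=1 cost=12
3. q=(21,22) nearest=2 d=15 new=(12,18) → blocked by [11,19]×[14,20], reject
4. q=(3,1) nearest=0 d=1 new=(3,1) → add node 3 parent=0 cost=1
5. q=(18,17) nearest=2 d=12 new=(12,17) → blocked by [11,19]×[14,20], reject

Parent of node 3: 0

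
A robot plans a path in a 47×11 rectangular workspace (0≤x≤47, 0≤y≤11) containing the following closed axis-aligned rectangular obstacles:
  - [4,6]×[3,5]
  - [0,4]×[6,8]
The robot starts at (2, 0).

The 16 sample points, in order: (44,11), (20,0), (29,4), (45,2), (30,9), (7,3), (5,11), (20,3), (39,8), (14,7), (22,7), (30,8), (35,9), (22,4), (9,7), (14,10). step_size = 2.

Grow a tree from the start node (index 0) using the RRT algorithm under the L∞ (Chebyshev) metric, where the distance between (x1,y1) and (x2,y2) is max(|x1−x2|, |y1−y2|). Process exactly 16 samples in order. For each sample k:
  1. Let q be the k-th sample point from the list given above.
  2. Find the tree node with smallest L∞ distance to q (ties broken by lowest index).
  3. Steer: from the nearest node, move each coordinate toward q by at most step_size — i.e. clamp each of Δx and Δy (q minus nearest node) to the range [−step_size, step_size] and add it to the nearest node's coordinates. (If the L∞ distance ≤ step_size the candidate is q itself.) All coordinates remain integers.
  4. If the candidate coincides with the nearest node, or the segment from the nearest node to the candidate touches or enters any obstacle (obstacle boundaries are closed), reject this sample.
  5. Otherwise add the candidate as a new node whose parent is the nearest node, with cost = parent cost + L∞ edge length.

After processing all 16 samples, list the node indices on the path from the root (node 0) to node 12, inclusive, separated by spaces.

Path: 0 1 2 3 4 5 8 9 11 12

1. q=(44,11) nearest=0 d=42 new=(4,2) → add node 1 parent=0 cost=2
2. q=(20,0) nearest=1 d=16 new=(6,0) → add node 2 parent=1 cost=4
3. q=(29,4) nearest=2 d=23 new=(8,2) → add node 3 parent=2 cost=6
4. q=(45,2) nearest=3 d=37 new=(10,2) → add node 4 parent=3 cost=8
5. q=(30,9) nearest=4 d=20 new=(12,4) → add node 5 parent=4 cost=10
6. q=(7,3) nearest=3 d=1 new=(7,3) → add node 6 parent=3 cost=7
7. q=(5,11) nearest=5 d=7 new=(10,6) → add node 7 parent=5 cost=12
8. q=(20,3) nearest=5 d=8 new=(14,3) → add node 8 parent=5 cost=12
9. q=(39,8) nearest=8 d=25 new=(16,5) → add node 9 parent=8 cost=14
10. q=(14,7) nearest=9 d=2 new=(14,7) → add node 10 parent=9 cost=16
11. q=(22,7) nearest=9 d=6 new=(18,7) → add node 11 parent=9 cost=16
12. q=(30,8) nearest=11 d=12 new=(20,8) → add node 12 parent=11 cost=18
13. q=(35,9) nearest=12 d=15 new=(22,9) → add node 13 parent=12 cost=20
14. q=(22,4) nearest=11 d=4 new=(20,5) → add node 14 parent=11 cost=18
15. q=(9,7) nearest=7 d=1 new=(9,7) → add node 15 parent=7 cost=13
16. q=(14,10) nearest=10 d=3 new=(14,9) → add node 16 parent=10 cost=18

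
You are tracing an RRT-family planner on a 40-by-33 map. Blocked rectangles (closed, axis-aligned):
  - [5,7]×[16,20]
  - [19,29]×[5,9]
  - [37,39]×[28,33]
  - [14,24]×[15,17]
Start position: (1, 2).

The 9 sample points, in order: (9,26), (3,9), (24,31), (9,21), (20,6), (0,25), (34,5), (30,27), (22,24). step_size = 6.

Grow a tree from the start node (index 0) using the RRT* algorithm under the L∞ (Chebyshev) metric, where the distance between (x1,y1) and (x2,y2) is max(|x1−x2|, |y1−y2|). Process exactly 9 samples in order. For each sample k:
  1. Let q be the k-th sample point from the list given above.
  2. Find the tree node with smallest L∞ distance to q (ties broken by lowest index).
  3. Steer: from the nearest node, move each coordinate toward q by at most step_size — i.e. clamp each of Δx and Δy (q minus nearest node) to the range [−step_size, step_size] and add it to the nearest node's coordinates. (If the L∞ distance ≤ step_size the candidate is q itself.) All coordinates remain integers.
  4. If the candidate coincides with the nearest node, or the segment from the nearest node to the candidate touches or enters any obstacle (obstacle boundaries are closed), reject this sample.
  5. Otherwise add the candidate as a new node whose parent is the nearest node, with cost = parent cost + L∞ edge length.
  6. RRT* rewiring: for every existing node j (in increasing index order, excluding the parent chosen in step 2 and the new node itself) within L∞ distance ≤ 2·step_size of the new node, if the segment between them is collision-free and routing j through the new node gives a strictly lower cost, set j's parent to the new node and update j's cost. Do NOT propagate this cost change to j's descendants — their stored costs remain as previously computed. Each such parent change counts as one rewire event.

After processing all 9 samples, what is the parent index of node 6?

1. q=(9,26) nearest=0 d=24 new=(7,8) → add node 1 parent=0 cost=6
2. q=(3,9) nearest=1 d=4 new=(3,9) → add node 2 parent=1 cost=10
3. q=(24,31) nearest=2 d=22 new=(9,15) → add node 3 parent=2 cost=16
4. q=(9,21) nearest=3 d=6 new=(9,21) → add node 4 parent=3 cost=22
5. q=(20,6) nearest=3 d=11 new=(15,9) → add node 5 parent=3 cost=22
6. q=(0,25) nearest=4 d=9 new=(3,25) → add node 6 parent=4 cost=28
7. q=(34,5) nearest=5 d=19 new=(21,5) → blocked by [19,29]×[5,9], reject
8. q=(30,27) nearest=5 d=18 new=(21,15) → blocked by [14,24]×[15,17], reject
9. q=(22,24) nearest=3 d=13 new=(15,21) → add node 7 parent=3 cost=22

Parent of node 6: 4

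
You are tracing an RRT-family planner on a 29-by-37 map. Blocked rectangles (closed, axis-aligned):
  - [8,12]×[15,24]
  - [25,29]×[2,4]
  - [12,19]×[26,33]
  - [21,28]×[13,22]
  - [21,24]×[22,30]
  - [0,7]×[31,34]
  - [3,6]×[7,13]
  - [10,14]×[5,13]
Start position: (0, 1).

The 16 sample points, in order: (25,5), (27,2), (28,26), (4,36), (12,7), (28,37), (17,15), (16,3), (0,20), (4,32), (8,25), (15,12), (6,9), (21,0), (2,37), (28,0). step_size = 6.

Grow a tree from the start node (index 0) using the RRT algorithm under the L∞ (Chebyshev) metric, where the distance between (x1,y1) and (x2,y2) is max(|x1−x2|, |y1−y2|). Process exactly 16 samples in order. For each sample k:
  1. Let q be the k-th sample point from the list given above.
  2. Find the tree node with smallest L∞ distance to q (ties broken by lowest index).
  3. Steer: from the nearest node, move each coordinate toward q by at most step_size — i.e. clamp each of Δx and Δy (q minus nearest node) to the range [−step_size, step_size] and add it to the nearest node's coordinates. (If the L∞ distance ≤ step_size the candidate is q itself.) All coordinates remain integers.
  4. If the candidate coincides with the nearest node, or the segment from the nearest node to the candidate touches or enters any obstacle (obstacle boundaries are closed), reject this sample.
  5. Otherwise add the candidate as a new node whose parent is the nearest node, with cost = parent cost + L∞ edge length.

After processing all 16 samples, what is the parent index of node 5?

1. q=(25,5) nearest=0 d=25 new=(6,5) → add node 1 parent=0 cost=6
2. q=(27,2) nearest=1 d=21 new=(12,2) → add node 2 parent=1 cost=12
3. q=(28,26) nearest=1 d=22 new=(12,11) → blocked by [10,14]×[5,13], reject
4. q=(4,36) nearest=1 d=31 new=(4,11) → blocked by [3,6]×[7,13], reject
5. q=(12,7) nearest=2 d=5 new=(12,7) → blocked by [10,14]×[5,13], reject
6. q=(28,37) nearest=1 d=32 new=(12,11) → blocked by [10,14]×[5,13], reject
7. q=(17,15) nearest=1 d=11 new=(12,11) → blocked by [10,14]×[5,13], reject
8. q=(16,3) nearest=2 d=4 new=(16,3) → add node 3 parent=2 cost=16
9. q=(0,20) nearest=1 d=15 new=(0,11) → blocked by [3,6]×[7,13], reject
10. q=(4,32) nearest=1 d=27 new=(4,11) → blocked by [3,6]×[7,13], reject
11. q=(8,25) nearest=1 d=20 new=(8,11) → add node 4 parent=1 cost=12
12. q=(15,12) nearest=4 d=7 new=(14,12) → blocked by [10,14]×[5,13], reject
13. q=(6,9) nearest=4 d=2 new=(6,9) → blocked by [3,6]×[7,13], reject
14. q=(21,0) nearest=3 d=5 new=(21,0) → add node 5 parent=3 cost=21
15. q=(2,37) nearest=4 d=26 new=(2,17) → blocked by [3,6]×[7,13], reject
16. q=(28,0) nearest=5 d=7 new=(27,0) → add node 6 parent=5 cost=27

Parent of node 5: 3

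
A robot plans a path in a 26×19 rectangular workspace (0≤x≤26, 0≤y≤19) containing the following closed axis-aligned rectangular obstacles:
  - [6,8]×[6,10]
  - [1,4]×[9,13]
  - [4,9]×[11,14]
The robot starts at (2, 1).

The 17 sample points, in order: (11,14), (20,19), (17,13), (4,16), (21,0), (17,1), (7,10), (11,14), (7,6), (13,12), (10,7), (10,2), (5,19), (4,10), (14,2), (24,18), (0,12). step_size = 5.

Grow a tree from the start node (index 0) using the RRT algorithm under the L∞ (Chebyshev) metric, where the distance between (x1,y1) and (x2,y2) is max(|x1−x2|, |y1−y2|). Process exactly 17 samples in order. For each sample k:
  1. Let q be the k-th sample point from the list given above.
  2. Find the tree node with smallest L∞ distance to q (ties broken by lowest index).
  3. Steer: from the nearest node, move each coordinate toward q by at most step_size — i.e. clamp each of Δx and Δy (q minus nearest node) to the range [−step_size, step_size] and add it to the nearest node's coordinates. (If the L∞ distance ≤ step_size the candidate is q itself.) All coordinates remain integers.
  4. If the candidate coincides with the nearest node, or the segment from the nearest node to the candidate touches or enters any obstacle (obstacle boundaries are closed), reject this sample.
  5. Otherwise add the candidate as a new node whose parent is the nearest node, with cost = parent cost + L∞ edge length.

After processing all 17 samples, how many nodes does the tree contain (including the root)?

1. q=(11,14) nearest=0 d=13 new=(7,6) → blocked by [6,8]×[6,10], reject
2. q=(20,19) nearest=0 d=18 new=(7,6) → blocked by [6,8]×[6,10], reject
3. q=(17,13) nearest=0 d=15 new=(7,6) → blocked by [6,8]×[6,10], reject
4. q=(4,16) nearest=0 d=15 new=(4,6) → add node 1 parent=0 cost=5
5. q=(21,0) nearest=1 d=17 new=(9,1) → add node 2 parent=1 cost=10
6. q=(17,1) nearest=2 d=8 new=(14,1) → add node 3 parent=2 cost=15
7. q=(7,10) nearest=1 d=4 new=(7,10) → blocked by [6,8]×[6,10], reject
8. q=(11,14) nearest=1 d=8 new=(9,11) → blocked by [6,8]×[6,10], reject
9. q=(7,6) nearest=1 d=3 new=(7,6) → blocked by [6,8]×[6,10], reject
10. q=(13,12) nearest=1 d=9 new=(9,11) → blocked by [6,8]×[6,10], reject
11. q=(10,7) nearest=1 d=6 new=(9,7) → blocked by [6,8]×[6,10], reject
12. q=(10,2) nearest=2 d=1 new=(10,2) → add node 4 parent=2 cost=11
13. q=(5,19) nearest=1 d=13 new=(5,11) → blocked by [4,9]×[11,14], reject
14. q=(4,10) nearest=1 d=4 new=(4,10) → blocked by [1,4]×[9,13], reject
15. q=(14,2) nearest=3 d=1 new=(14,2) → add node 5 parent=3 cost=16
16. q=(24,18) nearest=4 d=16 new=(15,7) → add node 6 parent=4 cost=16
17. q=(0,12) nearest=1 d=6 new=(0,11) → blocked by [1,4]×[9,13], reject

Node count: 7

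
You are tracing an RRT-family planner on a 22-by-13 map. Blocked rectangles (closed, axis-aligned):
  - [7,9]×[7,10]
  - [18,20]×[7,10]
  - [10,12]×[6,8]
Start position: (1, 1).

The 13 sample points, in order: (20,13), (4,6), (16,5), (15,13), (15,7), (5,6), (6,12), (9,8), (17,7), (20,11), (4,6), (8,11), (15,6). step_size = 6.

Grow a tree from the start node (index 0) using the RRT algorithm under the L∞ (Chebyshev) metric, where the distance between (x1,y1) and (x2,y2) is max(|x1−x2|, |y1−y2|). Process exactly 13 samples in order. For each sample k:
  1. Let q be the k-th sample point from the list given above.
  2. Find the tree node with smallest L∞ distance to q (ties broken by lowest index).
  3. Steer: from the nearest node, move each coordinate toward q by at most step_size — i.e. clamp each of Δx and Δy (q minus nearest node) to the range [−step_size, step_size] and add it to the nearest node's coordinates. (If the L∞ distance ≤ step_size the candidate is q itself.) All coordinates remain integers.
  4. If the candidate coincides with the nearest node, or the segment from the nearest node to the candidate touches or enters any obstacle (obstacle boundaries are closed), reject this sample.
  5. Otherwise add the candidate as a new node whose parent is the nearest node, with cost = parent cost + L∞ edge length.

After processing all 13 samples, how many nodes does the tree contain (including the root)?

Node count: 9

1. q=(20,13) nearest=0 d=19 new=(7,7) → blocked by [7,9]×[7,10], reject
2. q=(4,6) nearest=0 d=5 new=(4,6) → add node 1 parent=0 cost=5
3. q=(16,5) nearest=1 d=12 new=(10,5) → add node 2 parent=1 cost=11
4. q=(15,13) nearest=2 d=8 new=(15,11) → blocked by [10,12]×[6,8], reject
5. q=(15,7) nearest=2 d=5 new=(15,7) → add node 3 parent=2 cost=16
6. q=(5,6) nearest=1 d=1 new=(5,6) → add node 4 parent=1 cost=6
7. q=(6,12) nearest=1 d=6 new=(6,12) → add node 5 parent=1 cost=11
8. q=(9,8) nearest=2 d=3 new=(9,8) → blocked by [7,9]×[7,10], reject
9. q=(17,7) nearest=3 d=2 new=(17,7) → add node 6 parent=3 cost=18
10. q=(20,11) nearest=6 d=4 new=(20,11) → blocked by [18,20]×[7,10], reject
11. q=(4,6) nearest=1 d=0 → coincident, reject
12. q=(8,11) nearest=5 d=2 new=(8,11) → add node 7 parent=5 cost=13
13. q=(15,6) nearest=3 d=1 new=(15,6) → add node 8 parent=3 cost=17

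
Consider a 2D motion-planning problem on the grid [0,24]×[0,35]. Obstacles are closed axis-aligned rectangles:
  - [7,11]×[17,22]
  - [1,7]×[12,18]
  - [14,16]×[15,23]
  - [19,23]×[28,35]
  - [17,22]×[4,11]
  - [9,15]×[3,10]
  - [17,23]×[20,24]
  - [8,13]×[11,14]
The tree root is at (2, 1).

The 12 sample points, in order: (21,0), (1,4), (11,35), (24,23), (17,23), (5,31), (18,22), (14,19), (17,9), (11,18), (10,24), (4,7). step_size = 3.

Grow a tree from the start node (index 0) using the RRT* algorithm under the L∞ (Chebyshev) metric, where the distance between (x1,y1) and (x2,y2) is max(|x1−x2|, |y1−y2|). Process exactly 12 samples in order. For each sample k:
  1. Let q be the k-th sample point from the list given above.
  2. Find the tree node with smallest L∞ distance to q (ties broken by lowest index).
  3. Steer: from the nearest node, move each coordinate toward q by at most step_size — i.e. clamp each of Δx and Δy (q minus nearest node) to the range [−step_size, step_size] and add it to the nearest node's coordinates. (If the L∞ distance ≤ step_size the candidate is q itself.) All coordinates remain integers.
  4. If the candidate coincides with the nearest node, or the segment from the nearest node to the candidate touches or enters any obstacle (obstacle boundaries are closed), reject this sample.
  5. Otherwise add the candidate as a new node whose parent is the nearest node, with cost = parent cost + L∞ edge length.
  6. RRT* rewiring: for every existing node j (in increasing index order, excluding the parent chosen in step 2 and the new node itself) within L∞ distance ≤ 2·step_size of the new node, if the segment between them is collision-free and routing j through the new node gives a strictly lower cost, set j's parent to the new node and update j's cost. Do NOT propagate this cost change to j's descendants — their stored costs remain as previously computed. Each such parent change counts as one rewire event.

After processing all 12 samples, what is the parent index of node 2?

Parent of node 2: 0

1. q=(21,0) nearest=0 d=19 new=(5,0) → add node 1 parent=0 cost=3
2. q=(1,4) nearest=0 d=3 new=(1,4) → add node 2 parent=0 cost=3
3. q=(11,35) nearest=2 d=31 new=(4,7) → add node 3 parent=2 cost=6
4. q=(24,23) nearest=3 d=20 new=(7,10) → add node 4 parent=3 cost=9
5. q=(17,23) nearest=4 d=13 new=(10,13) → blocked by [8,13]×[11,14], reject
6. q=(5,31) nearest=4 d=21 new=(5,13) → blocked by [1,7]×[12,18], reject
7. q=(18,22) nearest=4 d=12 new=(10,13) → blocked by [8,13]×[11,14], reject
8. q=(14,19) nearest=4 d=9 new=(10,13) → blocked by [8,13]×[11,14], reject
9. q=(17,9) nearest=4 d=10 new=(10,9) → blocked by [9,15]×[3,10], reject
10. q=(11,18) nearest=4 d=8 new=(10,13) → blocked by [8,13]×[11,14], reject
11. q=(10,24) nearest=4 d=14 new=(10,13) → blocked by [8,13]×[11,14], reject
12. q=(4,7) nearest=3 d=0 → coincident, reject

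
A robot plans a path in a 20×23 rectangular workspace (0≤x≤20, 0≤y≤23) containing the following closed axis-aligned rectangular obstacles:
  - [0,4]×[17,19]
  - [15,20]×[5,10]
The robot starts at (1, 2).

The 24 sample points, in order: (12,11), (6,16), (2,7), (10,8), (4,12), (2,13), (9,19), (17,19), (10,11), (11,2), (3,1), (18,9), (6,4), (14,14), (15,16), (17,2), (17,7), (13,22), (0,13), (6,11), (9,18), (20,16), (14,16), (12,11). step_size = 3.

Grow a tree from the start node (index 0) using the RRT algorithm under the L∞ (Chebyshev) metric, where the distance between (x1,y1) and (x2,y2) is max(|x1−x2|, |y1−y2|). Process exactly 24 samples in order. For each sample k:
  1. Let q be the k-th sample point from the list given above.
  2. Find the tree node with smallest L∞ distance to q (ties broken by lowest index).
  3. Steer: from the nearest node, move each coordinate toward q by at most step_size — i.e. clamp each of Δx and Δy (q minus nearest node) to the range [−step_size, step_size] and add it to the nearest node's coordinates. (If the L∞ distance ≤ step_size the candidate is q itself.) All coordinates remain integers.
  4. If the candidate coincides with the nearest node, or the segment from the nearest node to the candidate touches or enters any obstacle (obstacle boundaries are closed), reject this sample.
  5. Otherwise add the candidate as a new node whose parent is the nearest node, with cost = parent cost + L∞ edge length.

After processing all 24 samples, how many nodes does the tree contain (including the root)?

Node count: 23

1. q=(12,11) nearest=0 d=11 new=(4,5) → add node 1 parent=0 cost=3
2. q=(6,16) nearest=1 d=11 new=(6,8) → add node 2 parent=1 cost=6
3. q=(2,7) nearest=1 d=2 new=(2,7) → add node 3 parent=1 cost=5
4. q=(10,8) nearest=2 d=4 new=(9,8) → add node 4 parent=2 cost=9
5. q=(4,12) nearest=2 d=4 new=(4,11) → add node 5 parent=2 cost=9
6. q=(2,13) nearest=5 d=2 new=(2,13) → add node 6 parent=5 cost=11
7. q=(9,19) nearest=6 d=7 new=(5,16) → add node 7 parent=6 cost=14
8. q=(17,19) nearest=2 d=11 new=(9,11) → add node 8 parent=2 cost=9
9. q=(10,11) nearest=8 d=1 new=(10,11) → add node 9 parent=8 cost=10
10. q=(11,2) nearest=2 d=6 new=(9,5) → add node 10 parent=2 cost=9
11. q=(3,1) nearest=0 d=2 new=(3,1) → add node 11 parent=0 cost=2
12. q=(18,9) nearest=9 d=8 new=(13,9) → add node 12 parent=9 cost=13
13. q=(6,4) nearest=1 d=2 new=(6,4) → add node 13 parent=1 cost=5
14. q=(14,14) nearest=9 d=4 new=(13,14) → add node 14 parent=9 cost=13
15. q=(15,16) nearest=14 d=2 new=(15,16) → add node 15 parent=14 cost=15
16. q=(17,2) nearest=12 d=7 new=(16,6) → blocked by [15,20]×[5,10], reject
17. q=(17,7) nearest=12 d=4 new=(16,7) → blocked by [15,20]×[5,10], reject
18. q=(13,22) nearest=15 d=6 new=(13,19) → add node 16 parent=15 cost=18
19. q=(0,13) nearest=6 d=2 new=(0,13) → add node 17 parent=6 cost=13
20. q=(6,11) nearest=5 d=2 new=(6,11) → add node 18 parent=5 cost=11
21. q=(9,18) nearest=7 d=4 new=(8,18) → add node 19 parent=7 cost=17
22. q=(20,16) nearest=15 d=5 new=(18,16) → add node 20 parent=15 cost=18
23. q=(14,16) nearest=15 d=1 new=(14,16) → add node 21 parent=15 cost=16
24. q=(12,11) nearest=9 d=2 new=(12,11) → add node 22 parent=9 cost=12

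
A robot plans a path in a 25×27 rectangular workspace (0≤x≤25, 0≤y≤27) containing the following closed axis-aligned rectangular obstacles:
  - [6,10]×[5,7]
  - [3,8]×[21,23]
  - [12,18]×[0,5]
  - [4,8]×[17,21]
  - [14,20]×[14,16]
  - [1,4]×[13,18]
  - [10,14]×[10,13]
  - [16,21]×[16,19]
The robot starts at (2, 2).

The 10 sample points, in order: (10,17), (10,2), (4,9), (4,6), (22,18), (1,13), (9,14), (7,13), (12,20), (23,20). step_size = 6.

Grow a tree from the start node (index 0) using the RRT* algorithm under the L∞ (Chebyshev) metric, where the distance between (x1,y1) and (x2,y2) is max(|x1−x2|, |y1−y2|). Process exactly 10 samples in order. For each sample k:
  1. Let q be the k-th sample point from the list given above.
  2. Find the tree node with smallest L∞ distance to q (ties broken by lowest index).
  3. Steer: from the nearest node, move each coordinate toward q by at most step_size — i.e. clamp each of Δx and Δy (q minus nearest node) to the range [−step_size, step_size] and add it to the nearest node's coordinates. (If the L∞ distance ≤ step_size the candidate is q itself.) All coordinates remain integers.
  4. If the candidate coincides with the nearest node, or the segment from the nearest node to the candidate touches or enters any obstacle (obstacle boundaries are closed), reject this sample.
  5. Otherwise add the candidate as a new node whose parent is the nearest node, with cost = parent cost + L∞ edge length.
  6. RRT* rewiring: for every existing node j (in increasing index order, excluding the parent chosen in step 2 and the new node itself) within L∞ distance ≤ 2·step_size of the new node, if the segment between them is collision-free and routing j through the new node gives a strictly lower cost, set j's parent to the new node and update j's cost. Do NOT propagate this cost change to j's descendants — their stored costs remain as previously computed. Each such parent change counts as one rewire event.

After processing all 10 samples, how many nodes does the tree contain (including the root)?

Node count: 9

1. q=(10,17) nearest=0 d=15 new=(8,8) → blocked by [6,10]×[5,7], reject
2. q=(10,2) nearest=0 d=8 new=(8,2) → add node 1 parent=0 cost=6
3. q=(4,9) nearest=0 d=7 new=(4,8) → add node 2 parent=0 cost=6
4. q=(4,6) nearest=2 d=2 new=(4,6) → add node 3 parent=2 cost=8
5. q=(22,18) nearest=1 d=16 new=(14,8) → add node 4 parent=1 cost=12
6. q=(1,13) nearest=2 d=5 new=(1,13) → blocked by [1,4]×[13,18], reject
7. q=(9,14) nearest=2 d=6 new=(9,14) → add node 5 parent=2 cost=12
8. q=(7,13) nearest=5 d=2 new=(7,13) → add node 6 parent=5 cost=14
9. q=(12,20) nearest=5 d=6 new=(12,20) → add node 7 parent=5 cost=18
10. q=(23,20) nearest=7 d=11 new=(18,20) → add node 8 parent=7 cost=24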